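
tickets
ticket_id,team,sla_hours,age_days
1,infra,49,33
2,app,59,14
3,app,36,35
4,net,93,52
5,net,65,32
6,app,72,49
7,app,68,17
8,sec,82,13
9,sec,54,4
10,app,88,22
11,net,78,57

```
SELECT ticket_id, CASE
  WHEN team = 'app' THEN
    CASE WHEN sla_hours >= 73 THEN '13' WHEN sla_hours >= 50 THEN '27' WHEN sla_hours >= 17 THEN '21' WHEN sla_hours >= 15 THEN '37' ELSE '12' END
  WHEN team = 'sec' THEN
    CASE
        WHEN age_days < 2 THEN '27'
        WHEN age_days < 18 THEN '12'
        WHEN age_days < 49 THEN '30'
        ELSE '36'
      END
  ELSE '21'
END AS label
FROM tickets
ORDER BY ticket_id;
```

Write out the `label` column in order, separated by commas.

21, 27, 21, 21, 21, 27, 27, 12, 12, 13, 21

ticket_id=1: team='infra' → outer ELSE → 21
ticket_id=2: team='app' → inner[sla_hours >= 50] → 27
ticket_id=3: team='app' → inner[sla_hours >= 17] → 21
ticket_id=4: team='net' → outer ELSE → 21
ticket_id=5: team='net' → outer ELSE → 21
ticket_id=6: team='app' → inner[sla_hours >= 50] → 27
ticket_id=7: team='app' → inner[sla_hours >= 50] → 27
ticket_id=8: team='sec' → inner[age_days < 18] → 12
ticket_id=9: team='sec' → inner[age_days < 18] → 12
ticket_id=10: team='app' → inner[sla_hours >= 73] → 13
ticket_id=11: team='net' → outer ELSE → 21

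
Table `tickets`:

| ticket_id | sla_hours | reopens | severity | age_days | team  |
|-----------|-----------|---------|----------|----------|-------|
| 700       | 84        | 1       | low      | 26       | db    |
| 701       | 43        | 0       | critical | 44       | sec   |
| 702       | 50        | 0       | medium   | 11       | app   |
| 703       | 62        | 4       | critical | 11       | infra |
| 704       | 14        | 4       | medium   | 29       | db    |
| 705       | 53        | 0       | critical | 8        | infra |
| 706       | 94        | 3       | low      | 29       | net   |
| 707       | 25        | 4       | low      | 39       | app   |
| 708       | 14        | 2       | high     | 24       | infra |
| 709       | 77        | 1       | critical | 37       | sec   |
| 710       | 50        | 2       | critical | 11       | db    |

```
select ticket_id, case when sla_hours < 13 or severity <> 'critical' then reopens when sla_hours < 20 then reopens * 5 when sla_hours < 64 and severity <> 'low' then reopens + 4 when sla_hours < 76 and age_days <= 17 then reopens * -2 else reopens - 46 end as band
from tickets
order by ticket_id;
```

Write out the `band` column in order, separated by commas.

ticket_id=700: sla_hours < 13 or severity <> 'critical' → 1
ticket_id=701: sla_hours < 64 and severity <> 'low' → 4
ticket_id=702: sla_hours < 13 or severity <> 'critical' → 0
ticket_id=703: sla_hours < 64 and severity <> 'low' → 8
ticket_id=704: sla_hours < 13 or severity <> 'critical' → 4
ticket_id=705: sla_hours < 64 and severity <> 'low' → 4
ticket_id=706: sla_hours < 13 or severity <> 'critical' → 3
ticket_id=707: sla_hours < 13 or severity <> 'critical' → 4
ticket_id=708: sla_hours < 13 or severity <> 'critical' → 2
ticket_id=709: ELSE → -45
ticket_id=710: sla_hours < 64 and severity <> 'low' → 6

1, 4, 0, 8, 4, 4, 3, 4, 2, -45, 6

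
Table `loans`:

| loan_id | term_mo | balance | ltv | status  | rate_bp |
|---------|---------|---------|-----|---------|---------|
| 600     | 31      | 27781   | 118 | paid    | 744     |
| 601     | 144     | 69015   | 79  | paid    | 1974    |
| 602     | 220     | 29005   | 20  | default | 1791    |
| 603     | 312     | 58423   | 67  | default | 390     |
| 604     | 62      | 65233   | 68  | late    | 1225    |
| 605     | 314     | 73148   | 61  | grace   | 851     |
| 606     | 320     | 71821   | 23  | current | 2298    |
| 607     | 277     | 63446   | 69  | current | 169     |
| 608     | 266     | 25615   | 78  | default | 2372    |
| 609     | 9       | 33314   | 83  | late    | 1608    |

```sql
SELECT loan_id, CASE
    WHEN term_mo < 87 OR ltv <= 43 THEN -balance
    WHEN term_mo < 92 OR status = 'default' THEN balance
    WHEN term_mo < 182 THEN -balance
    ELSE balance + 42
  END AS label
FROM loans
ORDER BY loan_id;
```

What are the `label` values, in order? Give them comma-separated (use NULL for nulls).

loan_id=600: term_mo < 87 OR ltv <= 43 → -27781
loan_id=601: term_mo < 182 → -69015
loan_id=602: term_mo < 87 OR ltv <= 43 → -29005
loan_id=603: term_mo < 92 OR status = 'default' → 58423
loan_id=604: term_mo < 87 OR ltv <= 43 → -65233
loan_id=605: ELSE → 73190
loan_id=606: term_mo < 87 OR ltv <= 43 → -71821
loan_id=607: ELSE → 63488
loan_id=608: term_mo < 92 OR status = 'default' → 25615
loan_id=609: term_mo < 87 OR ltv <= 43 → -33314

-27781, -69015, -29005, 58423, -65233, 73190, -71821, 63488, 25615, -33314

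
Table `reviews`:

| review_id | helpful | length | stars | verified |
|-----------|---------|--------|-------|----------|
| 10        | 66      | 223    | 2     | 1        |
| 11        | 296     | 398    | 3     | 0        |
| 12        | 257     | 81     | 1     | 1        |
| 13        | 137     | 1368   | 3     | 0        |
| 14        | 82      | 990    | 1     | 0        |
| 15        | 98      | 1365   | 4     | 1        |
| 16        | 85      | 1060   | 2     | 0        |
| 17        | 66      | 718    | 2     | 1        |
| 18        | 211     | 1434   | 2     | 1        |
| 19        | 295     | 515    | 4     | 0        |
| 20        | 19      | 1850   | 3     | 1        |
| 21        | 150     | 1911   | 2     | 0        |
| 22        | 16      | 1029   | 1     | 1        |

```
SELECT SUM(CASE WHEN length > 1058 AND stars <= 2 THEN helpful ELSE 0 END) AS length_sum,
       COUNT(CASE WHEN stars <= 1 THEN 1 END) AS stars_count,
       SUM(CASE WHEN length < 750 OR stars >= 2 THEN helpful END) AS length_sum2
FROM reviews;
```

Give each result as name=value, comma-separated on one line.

length_sum=446, stars_count=3, length_sum2=1680

[length_sum: length > 1058 AND stars <= 2]
review_id=10: ✗
review_id=11: ✗
review_id=12: ✗
review_id=13: ✗
review_id=14: ✗
review_id=15: ✗
review_id=16: ✓ → 85
review_id=17: ✗
review_id=18: ✓ → 211
review_id=19: ✗
review_id=20: ✗
review_id=21: ✓ → 150
review_id=22: ✗
length_sum = 85 + 211 + 150 = 446
—
[stars_count: stars <= 1]
review_id=10: ✗
review_id=11: ✗
review_id=12: ✓ → 1
review_id=13: ✗
review_id=14: ✓ → 1
review_id=15: ✗
review_id=16: ✗
review_id=17: ✗
review_id=18: ✗
review_id=19: ✗
review_id=20: ✗
review_id=21: ✗
review_id=22: ✓ → 1
stars_count = COUNT(1, 1, 1) = 3
—
[length_sum2: length < 750 OR stars >= 2]
review_id=10: ✓ → 66
review_id=11: ✓ → 296
review_id=12: ✓ → 257
review_id=13: ✓ → 137
review_id=14: ✗
review_id=15: ✓ → 98
review_id=16: ✓ → 85
review_id=17: ✓ → 66
review_id=18: ✓ → 211
review_id=19: ✓ → 295
review_id=20: ✓ → 19
review_id=21: ✓ → 150
review_id=22: ✗
length_sum2 = 66 + 296 + 257 + 137 + 98 + 85 + 66 + 211 + 295 + 19 + 150 = 1680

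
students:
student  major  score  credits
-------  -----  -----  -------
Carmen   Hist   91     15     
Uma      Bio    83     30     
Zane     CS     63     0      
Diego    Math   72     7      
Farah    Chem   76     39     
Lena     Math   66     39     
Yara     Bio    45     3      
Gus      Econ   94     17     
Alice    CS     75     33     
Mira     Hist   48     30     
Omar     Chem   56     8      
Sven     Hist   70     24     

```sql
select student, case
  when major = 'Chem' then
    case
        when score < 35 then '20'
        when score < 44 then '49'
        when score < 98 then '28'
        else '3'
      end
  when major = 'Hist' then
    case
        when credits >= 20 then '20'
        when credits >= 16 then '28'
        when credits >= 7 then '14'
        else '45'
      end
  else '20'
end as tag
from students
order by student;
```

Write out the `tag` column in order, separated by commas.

student=Alice: major='CS' → outer ELSE → 20
student=Carmen: major='Hist' → inner[credits >= 7] → 14
student=Diego: major='Math' → outer ELSE → 20
student=Farah: major='Chem' → inner[score < 98] → 28
student=Gus: major='Econ' → outer ELSE → 20
student=Lena: major='Math' → outer ELSE → 20
student=Mira: major='Hist' → inner[credits >= 20] → 20
student=Omar: major='Chem' → inner[score < 98] → 28
student=Sven: major='Hist' → inner[credits >= 20] → 20
student=Uma: major='Bio' → outer ELSE → 20
student=Yara: major='Bio' → outer ELSE → 20
student=Zane: major='CS' → outer ELSE → 20

20, 14, 20, 28, 20, 20, 20, 28, 20, 20, 20, 20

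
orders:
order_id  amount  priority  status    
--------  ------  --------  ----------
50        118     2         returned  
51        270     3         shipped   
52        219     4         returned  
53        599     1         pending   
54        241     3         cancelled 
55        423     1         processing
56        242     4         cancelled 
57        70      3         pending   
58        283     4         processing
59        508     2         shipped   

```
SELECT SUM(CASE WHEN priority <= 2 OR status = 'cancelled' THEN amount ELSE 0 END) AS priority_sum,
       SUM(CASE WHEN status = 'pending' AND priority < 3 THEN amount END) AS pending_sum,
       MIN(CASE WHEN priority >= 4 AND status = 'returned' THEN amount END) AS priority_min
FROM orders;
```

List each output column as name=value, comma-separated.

priority_sum=2131, pending_sum=599, priority_min=219

[priority_sum: priority <= 2 OR status = 'cancelled']
order_id=50: ✓ → 118
order_id=51: ✗
order_id=52: ✗
order_id=53: ✓ → 599
order_id=54: ✓ → 241
order_id=55: ✓ → 423
order_id=56: ✓ → 242
order_id=57: ✗
order_id=58: ✗
order_id=59: ✓ → 508
priority_sum = 118 + 599 + 241 + 423 + 242 + 508 = 2131
—
[pending_sum: status = 'pending' AND priority < 3]
order_id=50: ✗
order_id=51: ✗
order_id=52: ✗
order_id=53: ✓ → 599
order_id=54: ✗
order_id=55: ✗
order_id=56: ✗
order_id=57: ✗
order_id=58: ✗
order_id=59: ✗
pending_sum = 599
—
[priority_min: priority >= 4 AND status = 'returned']
order_id=50: ✗
order_id=51: ✗
order_id=52: ✓ → 219
order_id=53: ✗
order_id=54: ✗
order_id=55: ✗
order_id=56: ✗
order_id=57: ✗
order_id=58: ✗
order_id=59: ✗
priority_min = MIN(219) = 219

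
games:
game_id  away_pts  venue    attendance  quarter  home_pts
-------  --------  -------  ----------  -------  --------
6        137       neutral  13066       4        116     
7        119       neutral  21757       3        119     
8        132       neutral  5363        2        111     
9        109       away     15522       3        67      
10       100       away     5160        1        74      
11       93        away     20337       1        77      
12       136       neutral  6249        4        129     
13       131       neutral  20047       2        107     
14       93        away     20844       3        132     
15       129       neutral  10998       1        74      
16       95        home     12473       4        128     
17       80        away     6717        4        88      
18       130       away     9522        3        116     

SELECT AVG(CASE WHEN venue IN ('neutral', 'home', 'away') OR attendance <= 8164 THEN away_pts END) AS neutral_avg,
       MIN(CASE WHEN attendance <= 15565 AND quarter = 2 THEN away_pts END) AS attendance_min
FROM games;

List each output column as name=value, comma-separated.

neutral_avg=114.1538461538, attendance_min=132

[neutral_avg: venue IN ('neutral', 'home', 'away') OR attendance <= 8164]
game_id=6: ✓ → 137
game_id=7: ✓ → 119
game_id=8: ✓ → 132
game_id=9: ✓ → 109
game_id=10: ✓ → 100
game_id=11: ✓ → 93
game_id=12: ✓ → 136
game_id=13: ✓ → 131
game_id=14: ✓ → 93
game_id=15: ✓ → 129
game_id=16: ✓ → 95
game_id=17: ✓ → 80
game_id=18: ✓ → 130
neutral_avg = (137 + 119 + 132 + 109 + 100 + 93 + 136 + 131 + 93 + 129 + 95 + 80 + 130) / 13 = 114.1538461538
—
[attendance_min: attendance <= 15565 AND quarter = 2]
game_id=6: ✗
game_id=7: ✗
game_id=8: ✓ → 132
game_id=9: ✗
game_id=10: ✗
game_id=11: ✗
game_id=12: ✗
game_id=13: ✗
game_id=14: ✗
game_id=15: ✗
game_id=16: ✗
game_id=17: ✗
game_id=18: ✗
attendance_min = MIN(132) = 132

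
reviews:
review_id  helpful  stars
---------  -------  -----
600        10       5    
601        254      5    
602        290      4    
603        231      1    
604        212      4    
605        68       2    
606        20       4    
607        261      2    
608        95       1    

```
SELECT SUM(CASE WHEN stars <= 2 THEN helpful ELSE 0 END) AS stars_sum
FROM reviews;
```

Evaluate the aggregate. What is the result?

review_id=600: ✗
review_id=601: ✗
review_id=602: ✗
review_id=603: ✓ → 231
review_id=604: ✗
review_id=605: ✓ → 68
review_id=606: ✗
review_id=607: ✓ → 261
review_id=608: ✓ → 95
stars_sum = 231 + 68 + 261 + 95 = 655

655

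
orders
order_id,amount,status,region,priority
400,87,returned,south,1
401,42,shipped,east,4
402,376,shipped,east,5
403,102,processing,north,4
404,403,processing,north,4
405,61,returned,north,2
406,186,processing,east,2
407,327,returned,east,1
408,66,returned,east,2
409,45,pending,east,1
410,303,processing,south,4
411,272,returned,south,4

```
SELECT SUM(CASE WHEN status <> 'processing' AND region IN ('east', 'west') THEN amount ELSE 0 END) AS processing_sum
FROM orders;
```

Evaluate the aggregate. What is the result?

856

order_id=400: ✗
order_id=401: ✓ → 42
order_id=402: ✓ → 376
order_id=403: ✗
order_id=404: ✗
order_id=405: ✗
order_id=406: ✗
order_id=407: ✓ → 327
order_id=408: ✓ → 66
order_id=409: ✓ → 45
order_id=410: ✗
order_id=411: ✗
processing_sum = 42 + 376 + 327 + 66 + 45 = 856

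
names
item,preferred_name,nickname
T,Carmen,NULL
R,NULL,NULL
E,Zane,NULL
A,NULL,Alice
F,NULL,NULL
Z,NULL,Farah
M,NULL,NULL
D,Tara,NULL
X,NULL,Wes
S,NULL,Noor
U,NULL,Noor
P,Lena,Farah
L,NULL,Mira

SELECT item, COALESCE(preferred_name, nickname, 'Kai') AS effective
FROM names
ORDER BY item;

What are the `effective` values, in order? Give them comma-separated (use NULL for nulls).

item=A: preferred_name=NULL, nickname=Alice → Alice
item=D: preferred_name=Tara → Tara
item=E: preferred_name=Zane → Zane
item=F: preferred_name=NULL, nickname=NULL, → literal Kai → Kai
item=L: preferred_name=NULL, nickname=Mira → Mira
item=M: preferred_name=NULL, nickname=NULL, → literal Kai → Kai
item=P: preferred_name=Lena → Lena
item=R: preferred_name=NULL, nickname=NULL, → literal Kai → Kai
item=S: preferred_name=NULL, nickname=Noor → Noor
item=T: preferred_name=Carmen → Carmen
item=U: preferred_name=NULL, nickname=Noor → Noor
item=X: preferred_name=NULL, nickname=Wes → Wes
item=Z: preferred_name=NULL, nickname=Farah → Farah

Alice, Tara, Zane, Kai, Mira, Kai, Lena, Kai, Noor, Carmen, Noor, Wes, Farah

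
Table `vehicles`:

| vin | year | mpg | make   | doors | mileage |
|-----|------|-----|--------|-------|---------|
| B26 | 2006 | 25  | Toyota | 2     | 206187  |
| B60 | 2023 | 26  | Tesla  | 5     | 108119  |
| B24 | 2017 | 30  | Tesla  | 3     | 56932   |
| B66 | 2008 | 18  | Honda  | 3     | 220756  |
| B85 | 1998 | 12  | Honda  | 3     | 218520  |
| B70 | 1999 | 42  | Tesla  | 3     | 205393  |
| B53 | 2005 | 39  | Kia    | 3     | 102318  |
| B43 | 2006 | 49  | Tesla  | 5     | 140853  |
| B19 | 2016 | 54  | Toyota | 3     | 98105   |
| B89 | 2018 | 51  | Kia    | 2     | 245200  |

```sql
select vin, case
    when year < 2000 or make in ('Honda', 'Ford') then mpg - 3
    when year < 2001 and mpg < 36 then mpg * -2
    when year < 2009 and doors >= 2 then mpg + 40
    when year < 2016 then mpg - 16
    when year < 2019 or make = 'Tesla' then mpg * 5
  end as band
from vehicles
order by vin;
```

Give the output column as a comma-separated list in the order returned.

vin=B19: year < 2019 or make = 'Tesla' → 270
vin=B24: year < 2019 or make = 'Tesla' → 150
vin=B26: year < 2009 and doors >= 2 → 65
vin=B43: year < 2009 and doors >= 2 → 89
vin=B53: year < 2009 and doors >= 2 → 79
vin=B60: year < 2019 or make = 'Tesla' → 130
vin=B66: year < 2000 or make in ('Honda', 'Ford') → 15
vin=B70: year < 2000 or make in ('Honda', 'Ford') → 39
vin=B85: year < 2000 or make in ('Honda', 'Ford') → 9
vin=B89: year < 2019 or make = 'Tesla' → 255

270, 150, 65, 89, 79, 130, 15, 39, 9, 255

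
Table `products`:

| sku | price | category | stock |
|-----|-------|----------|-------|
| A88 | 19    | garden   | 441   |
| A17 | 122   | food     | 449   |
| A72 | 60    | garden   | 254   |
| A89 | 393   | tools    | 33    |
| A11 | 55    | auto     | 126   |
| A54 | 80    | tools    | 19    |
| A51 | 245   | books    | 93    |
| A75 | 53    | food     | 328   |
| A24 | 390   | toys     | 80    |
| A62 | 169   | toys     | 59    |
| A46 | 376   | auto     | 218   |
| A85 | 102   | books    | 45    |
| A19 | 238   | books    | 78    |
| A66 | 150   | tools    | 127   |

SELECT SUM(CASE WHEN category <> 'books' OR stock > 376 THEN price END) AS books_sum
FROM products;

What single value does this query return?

sku=A88: ✓ → 19
sku=A17: ✓ → 122
sku=A72: ✓ → 60
sku=A89: ✓ → 393
sku=A11: ✓ → 55
sku=A54: ✓ → 80
sku=A51: ✗
sku=A75: ✓ → 53
sku=A24: ✓ → 390
sku=A62: ✓ → 169
sku=A46: ✓ → 376
sku=A85: ✗
sku=A19: ✗
sku=A66: ✓ → 150
books_sum = 19 + 122 + 60 + 393 + 55 + 80 + 53 + 390 + 169 + 376 + 150 = 1867

1867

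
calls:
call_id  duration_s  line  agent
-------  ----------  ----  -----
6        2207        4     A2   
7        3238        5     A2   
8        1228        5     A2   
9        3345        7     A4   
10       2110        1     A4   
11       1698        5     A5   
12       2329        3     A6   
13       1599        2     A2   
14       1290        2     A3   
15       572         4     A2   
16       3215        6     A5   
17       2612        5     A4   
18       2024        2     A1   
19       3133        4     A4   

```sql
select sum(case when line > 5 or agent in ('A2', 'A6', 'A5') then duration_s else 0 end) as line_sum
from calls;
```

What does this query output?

19431

call_id=6: ✓ → 2207
call_id=7: ✓ → 3238
call_id=8: ✓ → 1228
call_id=9: ✓ → 3345
call_id=10: ✗
call_id=11: ✓ → 1698
call_id=12: ✓ → 2329
call_id=13: ✓ → 1599
call_id=14: ✗
call_id=15: ✓ → 572
call_id=16: ✓ → 3215
call_id=17: ✗
call_id=18: ✗
call_id=19: ✗
line_sum = 2207 + 3238 + 1228 + 3345 + 1698 + 2329 + 1599 + 572 + 3215 = 19431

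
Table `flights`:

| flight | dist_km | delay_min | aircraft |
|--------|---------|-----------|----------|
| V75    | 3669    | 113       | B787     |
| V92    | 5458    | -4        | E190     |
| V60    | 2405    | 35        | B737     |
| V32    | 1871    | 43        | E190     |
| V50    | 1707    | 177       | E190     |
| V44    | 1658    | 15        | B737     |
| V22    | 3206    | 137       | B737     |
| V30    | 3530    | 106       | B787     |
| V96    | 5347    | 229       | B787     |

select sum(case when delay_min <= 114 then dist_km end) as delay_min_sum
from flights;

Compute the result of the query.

flight=V75: ✓ → 3669
flight=V92: ✓ → 5458
flight=V60: ✓ → 2405
flight=V32: ✓ → 1871
flight=V50: ✗
flight=V44: ✓ → 1658
flight=V22: ✗
flight=V30: ✓ → 3530
flight=V96: ✗
delay_min_sum = 3669 + 5458 + 2405 + 1871 + 1658 + 3530 = 18591

18591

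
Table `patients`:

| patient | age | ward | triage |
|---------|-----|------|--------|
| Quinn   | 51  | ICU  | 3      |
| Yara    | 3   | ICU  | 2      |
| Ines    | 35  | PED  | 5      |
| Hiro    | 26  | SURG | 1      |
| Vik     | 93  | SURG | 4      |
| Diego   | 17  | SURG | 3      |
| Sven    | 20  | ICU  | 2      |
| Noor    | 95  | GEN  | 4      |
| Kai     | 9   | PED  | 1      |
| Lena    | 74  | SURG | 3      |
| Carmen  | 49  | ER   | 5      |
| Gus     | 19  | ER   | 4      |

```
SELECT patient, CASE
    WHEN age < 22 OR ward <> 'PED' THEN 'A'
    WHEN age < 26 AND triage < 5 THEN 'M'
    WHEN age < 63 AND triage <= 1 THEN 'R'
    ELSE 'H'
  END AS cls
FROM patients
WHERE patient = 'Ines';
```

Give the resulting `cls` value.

H

patient = Ines: age=35, ward=PED, triage=5.
age < 22 OR ward <> 'PED' → false
age < 26 AND triage < 5 → false
age < 63 AND triage <= 1 → false
No prior WHEN matched → ELSE → H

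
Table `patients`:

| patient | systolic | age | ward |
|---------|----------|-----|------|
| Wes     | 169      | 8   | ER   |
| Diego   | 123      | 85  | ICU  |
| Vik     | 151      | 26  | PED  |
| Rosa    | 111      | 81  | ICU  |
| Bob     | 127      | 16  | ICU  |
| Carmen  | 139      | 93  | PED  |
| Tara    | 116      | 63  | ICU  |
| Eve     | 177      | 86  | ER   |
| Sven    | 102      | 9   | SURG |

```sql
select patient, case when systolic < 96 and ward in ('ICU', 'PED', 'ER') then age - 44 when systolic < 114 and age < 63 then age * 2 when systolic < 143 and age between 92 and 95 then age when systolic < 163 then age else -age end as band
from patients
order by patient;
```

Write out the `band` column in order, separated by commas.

patient=Bob: systolic < 163 → 16
patient=Carmen: systolic < 143 and age between 92 and 95 → 93
patient=Diego: systolic < 163 → 85
patient=Eve: ELSE → -86
patient=Rosa: systolic < 163 → 81
patient=Sven: systolic < 114 and age < 63 → 18
patient=Tara: systolic < 163 → 63
patient=Vik: systolic < 163 → 26
patient=Wes: ELSE → -8

16, 93, 85, -86, 81, 18, 63, 26, -8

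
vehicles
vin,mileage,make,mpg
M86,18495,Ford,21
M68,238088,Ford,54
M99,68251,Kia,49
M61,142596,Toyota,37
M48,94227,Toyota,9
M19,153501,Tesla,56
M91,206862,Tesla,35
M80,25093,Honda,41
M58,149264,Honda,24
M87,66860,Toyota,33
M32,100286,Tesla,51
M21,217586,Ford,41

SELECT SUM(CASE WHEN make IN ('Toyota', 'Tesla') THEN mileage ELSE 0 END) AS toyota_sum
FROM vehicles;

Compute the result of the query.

764332

vin=M86: ✗
vin=M68: ✗
vin=M99: ✗
vin=M61: ✓ → 142596
vin=M48: ✓ → 94227
vin=M19: ✓ → 153501
vin=M91: ✓ → 206862
vin=M80: ✗
vin=M58: ✗
vin=M87: ✓ → 66860
vin=M32: ✓ → 100286
vin=M21: ✗
toyota_sum = 142596 + 94227 + 153501 + 206862 + 66860 + 100286 = 764332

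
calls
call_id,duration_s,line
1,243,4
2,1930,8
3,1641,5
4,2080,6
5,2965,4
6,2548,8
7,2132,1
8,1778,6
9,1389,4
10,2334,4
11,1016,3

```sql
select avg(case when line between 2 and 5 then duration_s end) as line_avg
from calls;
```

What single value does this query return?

call_id=1: ✓ → 243
call_id=2: ✗
call_id=3: ✓ → 1641
call_id=4: ✗
call_id=5: ✓ → 2965
call_id=6: ✗
call_id=7: ✗
call_id=8: ✗
call_id=9: ✓ → 1389
call_id=10: ✓ → 2334
call_id=11: ✓ → 1016
line_avg = (243 + 1641 + 2965 + 1389 + 2334 + 1016) / 6 = 1598

1598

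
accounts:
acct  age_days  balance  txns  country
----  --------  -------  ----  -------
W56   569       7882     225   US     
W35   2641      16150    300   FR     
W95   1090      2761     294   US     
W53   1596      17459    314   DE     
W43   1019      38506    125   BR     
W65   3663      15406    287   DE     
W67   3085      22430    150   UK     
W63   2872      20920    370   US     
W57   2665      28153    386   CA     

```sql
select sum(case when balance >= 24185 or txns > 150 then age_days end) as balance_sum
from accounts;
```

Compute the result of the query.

acct=W56: ✓ → 569
acct=W35: ✓ → 2641
acct=W95: ✓ → 1090
acct=W53: ✓ → 1596
acct=W43: ✓ → 1019
acct=W65: ✓ → 3663
acct=W67: ✗
acct=W63: ✓ → 2872
acct=W57: ✓ → 2665
balance_sum = 569 + 2641 + 1090 + 1596 + 1019 + 3663 + 2872 + 2665 = 16115

16115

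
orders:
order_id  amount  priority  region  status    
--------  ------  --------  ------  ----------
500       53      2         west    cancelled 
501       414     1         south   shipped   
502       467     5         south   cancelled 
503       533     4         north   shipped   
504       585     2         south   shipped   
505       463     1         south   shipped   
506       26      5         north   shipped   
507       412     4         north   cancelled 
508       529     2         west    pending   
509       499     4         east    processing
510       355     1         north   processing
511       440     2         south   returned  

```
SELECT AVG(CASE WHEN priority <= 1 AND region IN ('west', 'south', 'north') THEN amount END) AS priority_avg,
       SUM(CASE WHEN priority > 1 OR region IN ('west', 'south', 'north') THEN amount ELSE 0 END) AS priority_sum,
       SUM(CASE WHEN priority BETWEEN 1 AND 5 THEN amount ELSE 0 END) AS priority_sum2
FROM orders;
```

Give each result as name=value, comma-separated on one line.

priority_avg=410.6666666667, priority_sum=4776, priority_sum2=4776

[priority_avg: priority <= 1 AND region IN ('west', 'south', 'north')]
order_id=500: ✗
order_id=501: ✓ → 414
order_id=502: ✗
order_id=503: ✗
order_id=504: ✗
order_id=505: ✓ → 463
order_id=506: ✗
order_id=507: ✗
order_id=508: ✗
order_id=509: ✗
order_id=510: ✓ → 355
order_id=511: ✗
priority_avg = (414 + 463 + 355) / 3 = 410.6666666667
—
[priority_sum: priority > 1 OR region IN ('west', 'south', 'north')]
order_id=500: ✓ → 53
order_id=501: ✓ → 414
order_id=502: ✓ → 467
order_id=503: ✓ → 533
order_id=504: ✓ → 585
order_id=505: ✓ → 463
order_id=506: ✓ → 26
order_id=507: ✓ → 412
order_id=508: ✓ → 529
order_id=509: ✓ → 499
order_id=510: ✓ → 355
order_id=511: ✓ → 440
priority_sum = 53 + 414 + 467 + 533 + 585 + 463 + 26 + 412 + 529 + 499 + 355 + 440 = 4776
—
[priority_sum2: priority BETWEEN 1 AND 5]
order_id=500: ✓ → 53
order_id=501: ✓ → 414
order_id=502: ✓ → 467
order_id=503: ✓ → 533
order_id=504: ✓ → 585
order_id=505: ✓ → 463
order_id=506: ✓ → 26
order_id=507: ✓ → 412
order_id=508: ✓ → 529
order_id=509: ✓ → 499
order_id=510: ✓ → 355
order_id=511: ✓ → 440
priority_sum2 = 53 + 414 + 467 + 533 + 585 + 463 + 26 + 412 + 529 + 499 + 355 + 440 = 4776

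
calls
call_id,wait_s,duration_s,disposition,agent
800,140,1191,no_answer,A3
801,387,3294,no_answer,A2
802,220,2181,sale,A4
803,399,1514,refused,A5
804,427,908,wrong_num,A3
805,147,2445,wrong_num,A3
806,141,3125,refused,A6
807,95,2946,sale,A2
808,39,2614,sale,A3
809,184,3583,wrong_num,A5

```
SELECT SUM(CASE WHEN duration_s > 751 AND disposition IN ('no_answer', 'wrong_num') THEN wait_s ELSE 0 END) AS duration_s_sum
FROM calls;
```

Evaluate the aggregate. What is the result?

call_id=800: ✓ → 140
call_id=801: ✓ → 387
call_id=802: ✗
call_id=803: ✗
call_id=804: ✓ → 427
call_id=805: ✓ → 147
call_id=806: ✗
call_id=807: ✗
call_id=808: ✗
call_id=809: ✓ → 184
duration_s_sum = 140 + 387 + 427 + 147 + 184 = 1285

1285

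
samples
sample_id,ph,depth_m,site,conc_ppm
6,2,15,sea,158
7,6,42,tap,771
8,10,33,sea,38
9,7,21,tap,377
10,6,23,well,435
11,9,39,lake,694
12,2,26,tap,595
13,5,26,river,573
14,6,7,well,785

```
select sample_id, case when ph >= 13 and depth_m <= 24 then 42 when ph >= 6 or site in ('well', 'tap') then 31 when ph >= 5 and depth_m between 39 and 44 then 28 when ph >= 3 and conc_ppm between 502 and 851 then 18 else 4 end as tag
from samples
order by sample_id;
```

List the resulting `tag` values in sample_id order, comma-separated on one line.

sample_id=6: ELSE → 4
sample_id=7: ph >= 6 or site in ('well', 'tap') → 31
sample_id=8: ph >= 6 or site in ('well', 'tap') → 31
sample_id=9: ph >= 6 or site in ('well', 'tap') → 31
sample_id=10: ph >= 6 or site in ('well', 'tap') → 31
sample_id=11: ph >= 6 or site in ('well', 'tap') → 31
sample_id=12: ph >= 6 or site in ('well', 'tap') → 31
sample_id=13: ph >= 3 and conc_ppm between 502 and 851 → 18
sample_id=14: ph >= 6 or site in ('well', 'tap') → 31

4, 31, 31, 31, 31, 31, 31, 18, 31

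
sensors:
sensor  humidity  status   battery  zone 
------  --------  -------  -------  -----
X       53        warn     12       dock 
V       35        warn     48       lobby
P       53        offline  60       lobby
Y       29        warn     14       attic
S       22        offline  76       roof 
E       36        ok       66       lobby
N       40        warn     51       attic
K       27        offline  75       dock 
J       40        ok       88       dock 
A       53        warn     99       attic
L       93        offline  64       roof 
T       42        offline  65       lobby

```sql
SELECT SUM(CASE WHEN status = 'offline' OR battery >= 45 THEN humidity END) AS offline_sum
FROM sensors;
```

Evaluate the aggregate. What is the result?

441

sensor=X: ✗
sensor=V: ✓ → 35
sensor=P: ✓ → 53
sensor=Y: ✗
sensor=S: ✓ → 22
sensor=E: ✓ → 36
sensor=N: ✓ → 40
sensor=K: ✓ → 27
sensor=J: ✓ → 40
sensor=A: ✓ → 53
sensor=L: ✓ → 93
sensor=T: ✓ → 42
offline_sum = 35 + 53 + 22 + 36 + 40 + 27 + 40 + 53 + 93 + 42 = 441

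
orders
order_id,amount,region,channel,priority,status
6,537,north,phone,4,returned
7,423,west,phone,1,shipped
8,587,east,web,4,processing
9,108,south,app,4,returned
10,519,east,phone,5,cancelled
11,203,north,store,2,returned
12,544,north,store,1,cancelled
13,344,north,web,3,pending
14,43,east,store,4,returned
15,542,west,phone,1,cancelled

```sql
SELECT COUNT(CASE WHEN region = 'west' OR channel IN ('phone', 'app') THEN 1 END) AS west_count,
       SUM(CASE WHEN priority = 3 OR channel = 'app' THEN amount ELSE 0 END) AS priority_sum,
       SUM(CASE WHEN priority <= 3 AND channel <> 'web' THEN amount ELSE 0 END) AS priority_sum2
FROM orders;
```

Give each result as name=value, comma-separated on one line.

west_count=5, priority_sum=452, priority_sum2=1712

[west_count: region = 'west' OR channel IN ('phone', 'app')]
order_id=6: ✓ → 1
order_id=7: ✓ → 1
order_id=8: ✗
order_id=9: ✓ → 1
order_id=10: ✓ → 1
order_id=11: ✗
order_id=12: ✗
order_id=13: ✗
order_id=14: ✗
order_id=15: ✓ → 1
west_count = COUNT(1, 1, 1, 1, 1) = 5
—
[priority_sum: priority = 3 OR channel = 'app']
order_id=6: ✗
order_id=7: ✗
order_id=8: ✗
order_id=9: ✓ → 108
order_id=10: ✗
order_id=11: ✗
order_id=12: ✗
order_id=13: ✓ → 344
order_id=14: ✗
order_id=15: ✗
priority_sum = 108 + 344 = 452
—
[priority_sum2: priority <= 3 AND channel <> 'web']
order_id=6: ✗
order_id=7: ✓ → 423
order_id=8: ✗
order_id=9: ✗
order_id=10: ✗
order_id=11: ✓ → 203
order_id=12: ✓ → 544
order_id=13: ✗
order_id=14: ✗
order_id=15: ✓ → 542
priority_sum2 = 423 + 203 + 544 + 542 = 1712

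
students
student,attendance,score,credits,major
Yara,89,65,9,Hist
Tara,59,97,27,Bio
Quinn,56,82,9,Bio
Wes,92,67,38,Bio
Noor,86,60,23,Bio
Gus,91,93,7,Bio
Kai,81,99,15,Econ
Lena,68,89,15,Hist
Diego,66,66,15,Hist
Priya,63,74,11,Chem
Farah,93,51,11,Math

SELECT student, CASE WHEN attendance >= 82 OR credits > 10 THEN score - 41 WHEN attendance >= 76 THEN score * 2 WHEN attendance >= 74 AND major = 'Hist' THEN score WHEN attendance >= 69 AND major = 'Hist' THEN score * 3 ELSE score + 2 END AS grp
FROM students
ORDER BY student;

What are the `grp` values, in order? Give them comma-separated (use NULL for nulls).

student=Diego: attendance >= 82 OR credits > 10 → 25
student=Farah: attendance >= 82 OR credits > 10 → 10
student=Gus: attendance >= 82 OR credits > 10 → 52
student=Kai: attendance >= 82 OR credits > 10 → 58
student=Lena: attendance >= 82 OR credits > 10 → 48
student=Noor: attendance >= 82 OR credits > 10 → 19
student=Priya: attendance >= 82 OR credits > 10 → 33
student=Quinn: ELSE → 84
student=Tara: attendance >= 82 OR credits > 10 → 56
student=Wes: attendance >= 82 OR credits > 10 → 26
student=Yara: attendance >= 82 OR credits > 10 → 24

25, 10, 52, 58, 48, 19, 33, 84, 56, 26, 24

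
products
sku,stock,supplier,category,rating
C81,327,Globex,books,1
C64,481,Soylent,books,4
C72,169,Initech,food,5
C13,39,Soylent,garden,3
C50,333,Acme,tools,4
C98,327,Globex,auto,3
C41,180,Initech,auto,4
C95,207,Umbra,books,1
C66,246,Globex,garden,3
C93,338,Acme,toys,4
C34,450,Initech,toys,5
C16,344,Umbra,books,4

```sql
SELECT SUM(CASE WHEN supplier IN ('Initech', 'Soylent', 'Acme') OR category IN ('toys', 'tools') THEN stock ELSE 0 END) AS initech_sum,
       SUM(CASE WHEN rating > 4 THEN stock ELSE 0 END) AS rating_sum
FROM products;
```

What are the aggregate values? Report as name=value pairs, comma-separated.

[initech_sum: supplier IN ('Initech', 'Soylent', 'Acme') OR category IN ('toys', 'tools')]
sku=C81: ✗
sku=C64: ✓ → 481
sku=C72: ✓ → 169
sku=C13: ✓ → 39
sku=C50: ✓ → 333
sku=C98: ✗
sku=C41: ✓ → 180
sku=C95: ✗
sku=C66: ✗
sku=C93: ✓ → 338
sku=C34: ✓ → 450
sku=C16: ✗
initech_sum = 481 + 169 + 39 + 333 + 180 + 338 + 450 = 1990
—
[rating_sum: rating > 4]
sku=C81: ✗
sku=C64: ✗
sku=C72: ✓ → 169
sku=C13: ✗
sku=C50: ✗
sku=C98: ✗
sku=C41: ✗
sku=C95: ✗
sku=C66: ✗
sku=C93: ✗
sku=C34: ✓ → 450
sku=C16: ✗
rating_sum = 169 + 450 = 619

initech_sum=1990, rating_sum=619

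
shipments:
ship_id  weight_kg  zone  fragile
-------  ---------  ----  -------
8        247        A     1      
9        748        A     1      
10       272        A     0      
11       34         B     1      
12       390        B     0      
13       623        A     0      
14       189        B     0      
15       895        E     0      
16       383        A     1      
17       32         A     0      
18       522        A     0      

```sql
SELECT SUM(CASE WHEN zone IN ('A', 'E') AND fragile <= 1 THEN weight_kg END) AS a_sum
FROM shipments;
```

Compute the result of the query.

3722

ship_id=8: ✓ → 247
ship_id=9: ✓ → 748
ship_id=10: ✓ → 272
ship_id=11: ✗
ship_id=12: ✗
ship_id=13: ✓ → 623
ship_id=14: ✗
ship_id=15: ✓ → 895
ship_id=16: ✓ → 383
ship_id=17: ✓ → 32
ship_id=18: ✓ → 522
a_sum = 247 + 748 + 272 + 623 + 895 + 383 + 32 + 522 = 3722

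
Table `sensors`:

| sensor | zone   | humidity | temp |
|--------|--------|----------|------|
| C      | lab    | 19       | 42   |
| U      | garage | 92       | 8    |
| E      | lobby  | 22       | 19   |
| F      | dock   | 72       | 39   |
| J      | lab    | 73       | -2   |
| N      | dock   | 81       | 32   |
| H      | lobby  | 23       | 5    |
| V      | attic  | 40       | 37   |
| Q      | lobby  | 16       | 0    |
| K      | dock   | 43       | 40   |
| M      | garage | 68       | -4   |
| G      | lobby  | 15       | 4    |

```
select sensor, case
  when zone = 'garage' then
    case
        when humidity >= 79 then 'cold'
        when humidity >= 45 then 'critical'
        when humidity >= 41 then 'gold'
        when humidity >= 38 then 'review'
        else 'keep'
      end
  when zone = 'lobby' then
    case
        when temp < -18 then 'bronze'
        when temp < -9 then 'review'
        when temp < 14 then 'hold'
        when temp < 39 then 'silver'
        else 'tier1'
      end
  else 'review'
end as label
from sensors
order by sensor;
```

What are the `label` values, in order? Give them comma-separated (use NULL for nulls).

review, silver, review, hold, hold, review, review, critical, review, hold, cold, review

sensor=C: zone='lab' → outer ELSE → review
sensor=E: zone='lobby' → inner[temp < 39] → silver
sensor=F: zone='dock' → outer ELSE → review
sensor=G: zone='lobby' → inner[temp < 14] → hold
sensor=H: zone='lobby' → inner[temp < 14] → hold
sensor=J: zone='lab' → outer ELSE → review
sensor=K: zone='dock' → outer ELSE → review
sensor=M: zone='garage' → inner[humidity >= 45] → critical
sensor=N: zone='dock' → outer ELSE → review
sensor=Q: zone='lobby' → inner[temp < 14] → hold
sensor=U: zone='garage' → inner[humidity >= 79] → cold
sensor=V: zone='attic' → outer ELSE → review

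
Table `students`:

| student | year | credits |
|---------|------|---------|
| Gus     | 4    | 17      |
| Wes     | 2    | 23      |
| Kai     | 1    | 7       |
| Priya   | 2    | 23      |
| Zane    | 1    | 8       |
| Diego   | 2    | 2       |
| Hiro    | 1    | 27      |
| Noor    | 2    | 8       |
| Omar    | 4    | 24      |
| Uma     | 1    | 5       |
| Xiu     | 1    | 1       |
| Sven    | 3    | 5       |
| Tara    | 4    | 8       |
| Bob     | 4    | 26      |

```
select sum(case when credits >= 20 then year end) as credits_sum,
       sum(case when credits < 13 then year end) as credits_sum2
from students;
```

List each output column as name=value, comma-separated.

[credits_sum: credits >= 20]
student=Gus: ✗
student=Wes: ✓ → 2
student=Kai: ✗
student=Priya: ✓ → 2
student=Zane: ✗
student=Diego: ✗
student=Hiro: ✓ → 1
student=Noor: ✗
student=Omar: ✓ → 4
student=Uma: ✗
student=Xiu: ✗
student=Sven: ✗
student=Tara: ✗
student=Bob: ✓ → 4
credits_sum = 2 + 2 + 1 + 4 + 4 = 13
—
[credits_sum2: credits < 13]
student=Gus: ✗
student=Wes: ✗
student=Kai: ✓ → 1
student=Priya: ✗
student=Zane: ✓ → 1
student=Diego: ✓ → 2
student=Hiro: ✗
student=Noor: ✓ → 2
student=Omar: ✗
student=Uma: ✓ → 1
student=Xiu: ✓ → 1
student=Sven: ✓ → 3
student=Tara: ✓ → 4
student=Bob: ✗
credits_sum2 = 1 + 1 + 2 + 2 + 1 + 1 + 3 + 4 = 15

credits_sum=13, credits_sum2=15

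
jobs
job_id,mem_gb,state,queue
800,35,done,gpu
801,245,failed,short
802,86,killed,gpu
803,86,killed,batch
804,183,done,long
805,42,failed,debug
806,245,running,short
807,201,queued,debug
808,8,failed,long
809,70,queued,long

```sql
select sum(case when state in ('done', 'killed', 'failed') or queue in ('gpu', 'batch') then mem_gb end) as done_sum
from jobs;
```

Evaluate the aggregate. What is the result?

685

job_id=800: ✓ → 35
job_id=801: ✓ → 245
job_id=802: ✓ → 86
job_id=803: ✓ → 86
job_id=804: ✓ → 183
job_id=805: ✓ → 42
job_id=806: ✗
job_id=807: ✗
job_id=808: ✓ → 8
job_id=809: ✗
done_sum = 35 + 245 + 86 + 86 + 183 + 42 + 8 = 685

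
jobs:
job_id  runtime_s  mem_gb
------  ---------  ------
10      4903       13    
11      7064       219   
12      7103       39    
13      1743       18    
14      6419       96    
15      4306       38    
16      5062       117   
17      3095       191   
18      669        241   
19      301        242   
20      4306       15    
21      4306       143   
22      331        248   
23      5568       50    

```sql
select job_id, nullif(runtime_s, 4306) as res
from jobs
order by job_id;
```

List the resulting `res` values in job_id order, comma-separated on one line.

job_id=10: runtime_s=4903 vs 4306: differ → 4903
job_id=11: runtime_s=7064 vs 4306: differ → 7064
job_id=12: runtime_s=7103 vs 4306: differ → 7103
job_id=13: runtime_s=1743 vs 4306: differ → 1743
job_id=14: runtime_s=6419 vs 4306: differ → 6419
job_id=15: runtime_s=4306 vs 4306: equal → NULL
job_id=16: runtime_s=5062 vs 4306: differ → 5062
job_id=17: runtime_s=3095 vs 4306: differ → 3095
job_id=18: runtime_s=669 vs 4306: differ → 669
job_id=19: runtime_s=301 vs 4306: differ → 301
job_id=20: runtime_s=4306 vs 4306: equal → NULL
job_id=21: runtime_s=4306 vs 4306: equal → NULL
job_id=22: runtime_s=331 vs 4306: differ → 331
job_id=23: runtime_s=5568 vs 4306: differ → 5568

4903, 7064, 7103, 1743, 6419, NULL, 5062, 3095, 669, 301, NULL, NULL, 331, 5568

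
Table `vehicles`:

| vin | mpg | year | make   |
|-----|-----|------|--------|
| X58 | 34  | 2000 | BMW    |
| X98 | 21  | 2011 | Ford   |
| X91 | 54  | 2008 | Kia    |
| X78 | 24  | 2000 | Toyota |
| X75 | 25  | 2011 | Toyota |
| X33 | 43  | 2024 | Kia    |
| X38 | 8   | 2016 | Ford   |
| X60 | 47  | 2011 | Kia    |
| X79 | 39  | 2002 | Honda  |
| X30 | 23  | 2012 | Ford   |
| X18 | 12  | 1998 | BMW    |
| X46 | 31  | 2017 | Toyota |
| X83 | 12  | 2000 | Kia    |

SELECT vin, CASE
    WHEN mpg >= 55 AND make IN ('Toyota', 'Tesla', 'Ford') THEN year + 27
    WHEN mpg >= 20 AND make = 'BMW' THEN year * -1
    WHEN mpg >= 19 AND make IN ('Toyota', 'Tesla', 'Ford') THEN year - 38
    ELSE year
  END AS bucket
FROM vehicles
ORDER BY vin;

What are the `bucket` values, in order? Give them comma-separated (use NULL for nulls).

1998, 1974, 2024, 2016, 1979, -2000, 2011, 1973, 1962, 2002, 2000, 2008, 1973

vin=X18: ELSE → 1998
vin=X30: mpg >= 19 AND make IN ('Toyota', 'Tesla', 'Ford') → 1974
vin=X33: ELSE → 2024
vin=X38: ELSE → 2016
vin=X46: mpg >= 19 AND make IN ('Toyota', 'Tesla', 'Ford') → 1979
vin=X58: mpg >= 20 AND make = 'BMW' → -2000
vin=X60: ELSE → 2011
vin=X75: mpg >= 19 AND make IN ('Toyota', 'Tesla', 'Ford') → 1973
vin=X78: mpg >= 19 AND make IN ('Toyota', 'Tesla', 'Ford') → 1962
vin=X79: ELSE → 2002
vin=X83: ELSE → 2000
vin=X91: ELSE → 2008
vin=X98: mpg >= 19 AND make IN ('Toyota', 'Tesla', 'Ford') → 1973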